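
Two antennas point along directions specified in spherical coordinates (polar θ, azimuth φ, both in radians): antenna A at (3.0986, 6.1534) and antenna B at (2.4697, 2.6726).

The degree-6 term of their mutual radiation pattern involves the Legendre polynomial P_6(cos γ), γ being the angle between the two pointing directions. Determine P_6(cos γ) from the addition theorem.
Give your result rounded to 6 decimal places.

-0.299261

Summing Y*_{l m}(θ₁,φ₁)·Y_{l m}(θ₂,φ₂) over m ∈ [−6, 6]; prefactor 4π/(2·6+1) = 0.966644:
  m=-6: +0.000000-0.000000i × -0.026606+0.009043i = -0.000000+0.000000i  (running Σ = -0.000000+0.000000i)
  m=-5: -0.000000+0.000000i × -0.085569+0.087513i = +0.000000-0.000000i  (running Σ = +0.000000-0.000000i)
  m=-4: +0.000011-0.000006i × -0.092344+0.293141i = +0.000001+0.000004i  (running Σ = +0.000001+0.000004i)
  m=-3: -0.000381+0.000157i × +0.074955+0.453448i = -0.000100-0.000161i  (running Σ = -0.000099-0.000158i)
  m=-2: +0.009252-0.002457i × +0.175830+0.239738i = +0.002216+0.001786i  (running Σ = +0.002117+0.001628i)
  m=-1: -0.139166+0.018164i × -0.178047-0.090216i = +0.026417+0.009321i  (running Σ = +0.028534+0.010949i)
  m=0: +0.997461-0.000000i × -0.367588+0.000000i = -0.366655+0.000000i  (running Σ = -0.338121+0.010949i)
  m=1: +0.139166+0.018164i × +0.178047-0.090216i = +0.026417-0.009321i  (running Σ = -0.311705+0.001628i)
  m=2: +0.009252+0.002457i × +0.175830-0.239738i = +0.002216-0.001786i  (running Σ = -0.309489-0.000158i)
  m=3: +0.000381+0.000157i × -0.074955+0.453448i = -0.000100+0.000161i  (running Σ = -0.309588+0.000004i)
  m=4: +0.000011+0.000006i × -0.092344-0.293141i = +0.000001-0.000004i  (running Σ = -0.309587-0.000000i)
  m=5: +0.000000+0.000000i × +0.085569+0.087513i = +0.000000+0.000000i  (running Σ = -0.309587+0.000000i)
  m=6: +0.000000+0.000000i × -0.026606-0.009043i = -0.000000-0.000000i  (running Σ = -0.309587+0.000000i)
Total Σ_m = -0.309587+0.000000i. Multiply by 0.966644: -0.299261+0.000000i. P_6(cos γ) = -0.299261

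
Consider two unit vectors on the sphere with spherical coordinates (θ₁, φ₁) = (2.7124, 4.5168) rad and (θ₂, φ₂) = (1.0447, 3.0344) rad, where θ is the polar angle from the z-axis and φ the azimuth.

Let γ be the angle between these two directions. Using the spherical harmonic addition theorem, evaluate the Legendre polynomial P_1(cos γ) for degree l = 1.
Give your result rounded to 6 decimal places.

Addition theorem: P_1(cos γ) = (4π/3) Σ_m Y*_{lm}(Ω₁) Y_{lm}(Ω₂), m = −1…1:
  m=-1: (-0.027941, -0.141032) × (-0.297059, -0.031965) = (0.003792, 0.042788)  (running Σ = (0.003792, 0.042788))
  m=0: (-0.444287, -0.000000) × (0.245357, 0.000000) = (-0.109009, -0.000000)  (running Σ = (-0.105217, 0.042788))
  m=1: (0.027941, -0.141032) × (0.297059, -0.031965) = (0.003792, -0.042788)  (running Σ = (-0.101425, 0.000000))
Σ over m = (-0.101425, 0.000000); ×(4π/3) → (-0.424847, 0.000000). Real part: -0.424847

-0.424847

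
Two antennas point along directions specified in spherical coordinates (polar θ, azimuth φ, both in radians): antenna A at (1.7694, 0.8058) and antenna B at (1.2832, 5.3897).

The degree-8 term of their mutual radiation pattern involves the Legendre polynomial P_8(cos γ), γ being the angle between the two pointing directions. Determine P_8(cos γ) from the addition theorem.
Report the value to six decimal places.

Summing Y*_{l m}(θ₁,φ₁)·Y_{l m}(θ₂,φ₂) over m ∈ [−8, 8]; prefactor 4π/(2·8+1) = 0.739198:
  m=-8: Y*=(0.433893, 0.071453)  Y=(0.239120, 0.280405)  product (0.083717, 0.138752)
  m=-7: Y*=(-0.283395, 0.212141)  Y=(0.435845, -0.012551)  product (-0.120854, 0.096017)
  m=-6: Y*=(-0.016977, 0.137993)  Y=(0.036566, -0.048247)  product (0.006037, 0.005865)
  m=-5: Y*=(-0.221628, -0.272176)  Y=(0.081329, 0.325340)  product (0.070525, -0.094240)
  m=-4: Y*=(-0.026902, -0.002200)  Y=(0.174303, 0.080435)  product (-0.004512, -0.002547)
  m=-3: Y*=(0.248957, -0.220206)  Y=(-0.227066, 0.112821)  product (-0.031686, 0.078089)
  m=-2: Y*=(-0.000965, 0.023648)  Y=(-0.051141, 0.232874)  product (-0.005458, -0.001434)
  m=-1: Y*=(0.221928, 0.231173)  Y=(-0.133162, -0.165579)  product (0.008725, -0.067530)
  m=+0: Y*=(-0.038538, -0.000000)  Y=(-0.249903, 0.000000)  product (0.009631, 0.000000)
  m=+1: Y*=(-0.221928, 0.231173)  Y=(0.133162, -0.165579)  product (0.008725, 0.067530)
  m=+2: Y*=(-0.000965, -0.023648)  Y=(-0.051141, -0.232874)  product (-0.005458, 0.001434)
  m=+3: Y*=(-0.248957, -0.220206)  Y=(0.227066, 0.112821)  product (-0.031686, -0.078089)
  m=+4: Y*=(-0.026902, 0.002200)  Y=(0.174303, -0.080435)  product (-0.004512, 0.002547)
  m=+5: Y*=(0.221628, -0.272176)  Y=(-0.081329, 0.325340)  product (0.070525, 0.094240)
  m=+6: Y*=(-0.016977, -0.137993)  Y=(0.036566, 0.048247)  product (0.006037, -0.005865)
  m=+7: Y*=(0.283395, 0.212141)  Y=(-0.435845, -0.012551)  product (-0.120854, -0.096017)
  m=+8: Y*=(0.433893, -0.071453)  Y=(0.239120, -0.280405)  product (0.083717, -0.138752)
Σ over m = (0.022620, 0.000000); ×(4π/17) → (0.016721, 0.000000). Real part: 0.016721

0.016721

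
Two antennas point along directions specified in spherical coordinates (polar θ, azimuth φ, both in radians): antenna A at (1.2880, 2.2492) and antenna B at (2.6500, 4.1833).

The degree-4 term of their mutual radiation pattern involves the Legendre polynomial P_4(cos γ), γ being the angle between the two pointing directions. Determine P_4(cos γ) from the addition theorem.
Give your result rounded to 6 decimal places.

-0.126282

Expand P_4 via completeness: Σ_{m} conj(Y_{4,m}) at Ω₁ times Y_{4,m} at Ω₂ —
  m=-4: Y*=(-0.342361, 0.156177)  Y=(-0.011400, 0.018781)  product (0.000970, -0.008210)
  m=-3: Y*=(0.276522, 0.138526)  Y=(-0.116039, -0.001911)  product (-0.031823, -0.016603)
  m=-2: Y*=(0.029803, 0.137140)  Y=(-0.162325, -0.288422)  product (0.034716, -0.030857)
  m=-1: Y*=(0.195299, -0.242299)  Y=(0.242490, -0.414729)  product (-0.053130, -0.139751)
  m=+0: Y*=(0.092696, -0.000000)  Y=(0.087282, 0.000000)  product (0.008091, 0.000000)
  m=+1: Y*=(-0.195299, -0.242299)  Y=(-0.242490, -0.414729)  product (-0.053130, 0.139751)
  m=+2: Y*=(0.029803, -0.137140)  Y=(-0.162325, 0.288422)  product (0.034716, 0.030857)
  m=+3: Y*=(-0.276522, 0.138526)  Y=(0.116039, -0.001911)  product (-0.031823, 0.016603)
  m=+4: Y*=(-0.342361, -0.156177)  Y=(-0.011400, -0.018781)  product (0.000970, 0.008210)
Σ over m = (-0.090443, -0.000000); ×(4π/9) → (-0.126282, -0.000000). Real part: -0.126282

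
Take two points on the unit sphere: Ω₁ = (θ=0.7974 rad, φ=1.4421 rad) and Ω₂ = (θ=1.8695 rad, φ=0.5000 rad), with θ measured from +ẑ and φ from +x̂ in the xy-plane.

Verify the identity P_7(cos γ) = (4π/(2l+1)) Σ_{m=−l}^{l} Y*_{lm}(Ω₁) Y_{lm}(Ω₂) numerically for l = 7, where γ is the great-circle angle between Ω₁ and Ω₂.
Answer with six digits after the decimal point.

-0.292875

Expand P_7 via completeness: Σ_{m} conj(Y_{7,m}) at Ω₁ times Y_{7,m} at Ω₂ —
  m=-7: Y*=-0.03764 - 0.02982j  Y=-0.34104 + 0.12775j  product 0.01665 + 0.00536j
  m=-6: Y*=-0.12567 + 0.12239j  Y=0.41538 + 0.05921j  product -0.05945 + 0.04340j
  m=-5: Y*=0.22068 + 0.29425j  Y=-0.02949 - 0.02203j  product -0.00003 - 0.01354j
  m=-4: Y*=0.39115 - 0.22126j  Y=-0.14052 - 0.30705j  product -0.12290 - 0.08901j
  m=-3: Y*=-0.07397 - 0.18198j  Y=-0.01123 + 0.15830j  product 0.02964 - 0.00967j
  m=-2: Y*=0.25031 - 0.06589j  Y=-0.14875 + 0.23166j  product -0.02197 + 0.06779j
  m=-1: Y*=-0.04191 - 0.32387j  Y=0.17451 - 0.09533j  product -0.03819 - 0.05252j
  m=+0: Y*=0.16897 + 0.00000j  Y=0.25398 + 0.00000j  product 0.04291 + 0.00000j
  m=+1: Y*=0.04191 - 0.32387j  Y=-0.17451 - 0.09533j  product -0.03819 + 0.05252j
  m=+2: Y*=0.25031 + 0.06589j  Y=-0.14875 - 0.23166j  product -0.02197 - 0.06779j
  m=+3: Y*=0.07397 - 0.18198j  Y=0.01123 + 0.15830j  product 0.02964 + 0.00967j
  m=+4: Y*=0.39115 + 0.22126j  Y=-0.14052 + 0.30705j  product -0.12290 + 0.08901j
  m=+5: Y*=-0.22068 + 0.29425j  Y=0.02949 - 0.02203j  product -0.00003 + 0.01354j
  m=+6: Y*=-0.12567 - 0.12239j  Y=0.41538 - 0.05921j  product -0.05945 - 0.04340j
  m=+7: Y*=0.03764 - 0.02982j  Y=0.34104 + 0.12775j  product 0.01665 - 0.00536j
Total Σ_m = -0.34959 + 0.00000j. Multiply by 0.837758: -0.29287 + 0.00000j. P_7(cos γ) = -0.292875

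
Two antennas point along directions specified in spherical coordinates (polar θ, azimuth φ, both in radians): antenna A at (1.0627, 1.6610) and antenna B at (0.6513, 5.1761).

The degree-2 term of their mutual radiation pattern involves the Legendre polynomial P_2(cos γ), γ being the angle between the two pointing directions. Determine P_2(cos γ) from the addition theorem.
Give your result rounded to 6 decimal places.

Expand P_2 via completeness: Σ_{m} conj(Y_{2,m}) at Ω₁ times Y_{2,m} at Ω₂ —
  [-2]  conj(Y_{2,-2})(Ω₁) = -0.29006 - 0.05290j ; Y_{2,-2}(Ω₂) = -0.08516 + 0.11358j ; Δ = 0.03071 - 0.02844j
  [-1]  conj(Y_{2,-1})(Ω₁) = -0.02958 + 0.32704j ; Y_{2,-1}(Ω₂) = 0.16659 + 0.33313j ; Δ = -0.11388 + 0.04463j
  [+0]  conj(Y_{2,0})(Ω₁) = -0.09144 + 0.00000j ; Y_{2,0}(Ω₂) = 0.28306 + 0.00000j ; Δ = -0.02588 + 0.00000j
  [+1]  conj(Y_{2,1})(Ω₁) = 0.02958 + 0.32704j ; Y_{2,1}(Ω₂) = -0.16659 + 0.33313j ; Δ = -0.11388 - 0.04463j
  [+2]  conj(Y_{2,2})(Ω₁) = -0.29006 + 0.05290j ; Y_{2,2}(Ω₂) = -0.08516 - 0.11358j ; Δ = 0.03071 + 0.02844j
Total Σ_m = -0.19221 + 0.00000j. Multiply by 2.513274: -0.48308 + 0.00000j. P_2(cos γ) = -0.483083

-0.483083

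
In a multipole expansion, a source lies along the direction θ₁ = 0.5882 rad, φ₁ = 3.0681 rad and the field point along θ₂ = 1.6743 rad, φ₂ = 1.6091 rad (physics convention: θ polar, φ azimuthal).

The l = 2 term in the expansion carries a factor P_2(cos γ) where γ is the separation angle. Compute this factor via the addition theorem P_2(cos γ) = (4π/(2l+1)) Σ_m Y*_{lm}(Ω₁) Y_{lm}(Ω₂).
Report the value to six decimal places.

Expand P_2 via completeness: Σ_{m} conj(Y_{2,m}) at Ω₁ times Y_{2,m} at Ω₂ —
  [-2]  conj(Y_{2,-2})(Ω₁) = (0.117642, -0.017417) ; Y_{2,-2}(Ω₂) = (-0.381030, 0.029247) ; Δ = (-0.044316, 0.010077)
  [-1]  conj(Y_{2,-1})(Ω₁) = (-0.355657, 0.026185) ; Y_{2,-1}(Ω₂) = (0.003040, 0.079334) ; Δ = (-0.003159, -0.028136)
  [+0]  conj(Y_{2,0})(Ω₁) = (0.339480, -0.000000) ; Y_{2,0}(Ω₂) = (-0.305291, 0.000000) ; Δ = (-0.103640, 0.000000)
  [+1]  conj(Y_{2,1})(Ω₁) = (0.355657, 0.026185) ; Y_{2,1}(Ω₂) = (-0.003040, 0.079334) ; Δ = (-0.003159, 0.028136)
  [+2]  conj(Y_{2,2})(Ω₁) = (0.117642, 0.017417) ; Y_{2,2}(Ω₂) = (-0.381030, -0.029247) ; Δ = (-0.044316, -0.010077)
Total Σ_m = (-0.198589, 0.000000). Multiply by 2.513274: (-0.499108, 0.000000). P_2(cos γ) = -0.499108

-0.499108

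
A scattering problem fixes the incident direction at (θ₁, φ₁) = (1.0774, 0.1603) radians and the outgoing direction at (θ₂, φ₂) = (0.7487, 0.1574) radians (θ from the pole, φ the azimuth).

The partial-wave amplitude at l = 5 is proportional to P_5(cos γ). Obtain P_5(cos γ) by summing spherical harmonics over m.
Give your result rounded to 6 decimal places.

0.336973

Addition theorem: P_5(cos γ) = (4π/11) Σ_m Y*_{lm}(Ω₁) Y_{lm}(Ω₂), m = −5…5:
  term(m=-5) = (0.016680, 0.000242)   from Y*(Ω₁)=(0.171093, 0.176694), Y(Ω₂)=(0.047881, -0.048035)
  term(m=-4) = (0.096537, 0.001120)   from Y*(Ω₁)=(0.335181, 0.250183), Y(Ω₂)=(0.186567, -0.135915)
  term(m=-3) = (0.100616, 0.000875)   from Y*(Ω₁)=(0.213480, 0.111384), Y(Ω₂)=(0.372146, -0.190068)
  term(m=-2) = (-0.071453, -0.000414)   from Y*(Ω₁)=(-0.193255, -0.064171), Y(Ω₂)=(0.333657, -0.108648)
  term(m=-1) = (0.030998, 0.000090)   from Y*(Ω₁)=(-0.301787, -0.048795), Y(Ω₂)=(-0.100146, 0.015895)
  term(m=+0) = (-0.051788, 0.000000)   from Y*(Ω₁)=(0.136697, -0.000000), Y(Ω₂)=(-0.378851, 0.000000)
  term(m=+1) = (0.030998, -0.000090)   from Y*(Ω₁)=(0.301787, -0.048795), Y(Ω₂)=(0.100146, 0.015895)
  term(m=+2) = (-0.071453, 0.000414)   from Y*(Ω₁)=(-0.193255, 0.064171), Y(Ω₂)=(0.333657, 0.108648)
  term(m=+3) = (0.100616, -0.000875)   from Y*(Ω₁)=(-0.213480, 0.111384), Y(Ω₂)=(-0.372146, -0.190068)
  term(m=+4) = (0.096537, -0.001120)   from Y*(Ω₁)=(0.335181, -0.250183), Y(Ω₂)=(0.186567, 0.135915)
  term(m=+5) = (0.016680, -0.000242)   from Y*(Ω₁)=(-0.171093, 0.176694), Y(Ω₂)=(-0.047881, -0.048035)
Total Σ_m = (0.294970, 0.000000). Multiply by 1.142397: (0.336973, 0.000000). P_5(cos γ) = 0.336973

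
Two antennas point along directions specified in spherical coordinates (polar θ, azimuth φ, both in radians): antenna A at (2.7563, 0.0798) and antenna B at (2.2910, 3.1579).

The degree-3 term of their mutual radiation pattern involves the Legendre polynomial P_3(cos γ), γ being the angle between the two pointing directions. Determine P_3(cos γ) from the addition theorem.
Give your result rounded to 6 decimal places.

Addition theorem: P_3(cos γ) = (4π/7) Σ_m Y*_{lm}(Ω₁) Y_{lm}(Ω₂), m = −3…3:
  term(m=-3) = (-0.003854, -0.000743)   from Y*(Ω₁)=(0.021517, 0.005252), Y(Ω₂)=(-0.176984, 0.008665)
  term(m=-2) = (0.050535, 0.006452)   from Y*(Ω₁)=(-0.132071, -0.021259), Y(Ω₂)=(-0.380636, 0.012419)
  term(m=-1) = (-0.113958, -0.007245)   from Y*(Ω₁)=(0.398790, 0.031891), Y(Ω₂)=(-0.285387, 0.004654)
  term(m=+0) = (-0.090852, -0.000000)   from Y*(Ω₁)=(-0.447405, -0.000000), Y(Ω₂)=(0.203064, 0.000000)
  term(m=+1) = (-0.113958, 0.007245)   from Y*(Ω₁)=(-0.398790, 0.031891), Y(Ω₂)=(0.285387, 0.004654)
  term(m=+2) = (0.050535, -0.006452)   from Y*(Ω₁)=(-0.132071, 0.021259), Y(Ω₂)=(-0.380636, -0.012419)
  term(m=+3) = (-0.003854, 0.000743)   from Y*(Ω₁)=(-0.021517, 0.005252), Y(Ω₂)=(0.176984, 0.008665)
Accumulated sum (-0.225405, -0.000000); after 4π/(2l+1) scaling, (-0.404647, -0.000000) ⇒ P_3 = -0.404647

-0.404647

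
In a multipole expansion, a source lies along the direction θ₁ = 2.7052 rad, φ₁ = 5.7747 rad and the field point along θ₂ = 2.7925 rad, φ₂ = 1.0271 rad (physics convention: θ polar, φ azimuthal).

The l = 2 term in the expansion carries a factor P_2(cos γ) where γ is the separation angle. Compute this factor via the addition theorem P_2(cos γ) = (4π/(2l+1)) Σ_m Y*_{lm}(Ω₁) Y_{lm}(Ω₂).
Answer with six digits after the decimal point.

0.600923

Term-by-term m-sum for l=2 (normalisation 4π/5 = 2.513274):
  m=-2: Y*=+0.036295-0.058693i  Y=-0.021005-0.040014i  product -0.003111-0.000219i
  m=-1: Y*=-0.258493+0.144076i  Y=-0.128451+0.212503i  product +0.002587-0.073437i
  m=+0: Y*=+0.461747-0.000000i  Y=+0.520085+0.000000i  product +0.240148+0.000000i
  m=+1: Y*=+0.258493+0.144076i  Y=+0.128451+0.212503i  product +0.002587+0.073437i
  m=+2: Y*=+0.036295+0.058693i  Y=-0.021005+0.040014i  product -0.003111+0.000219i
Accumulated sum +0.239100-0.000000i; after 4π/(2l+1) scaling, +0.600923-0.000000i ⇒ P_2 = 0.600923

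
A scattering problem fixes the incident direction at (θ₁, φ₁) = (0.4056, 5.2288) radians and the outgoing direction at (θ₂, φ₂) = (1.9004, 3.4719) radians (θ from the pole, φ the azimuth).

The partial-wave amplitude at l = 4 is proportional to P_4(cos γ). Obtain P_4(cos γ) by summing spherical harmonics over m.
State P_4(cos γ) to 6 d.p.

-0.049745

Expand P_4 via completeness: Σ_{m} conj(Y_{4,m}) at Ω₁ times Y_{4,m} at Ω₂ —
  m=-4: Y*=-0.00509 + 0.00944j  Y=0.08760 - 0.34368j  product 0.00280 + 0.00258j
  m=-3: Y*=-0.07063 + 0.00152j  Y=0.18802 - 0.28707j  product -0.01284 + 0.02056j
  m=-2: Y*=-0.13103 - 0.21960j  Y=-0.06306 + 0.04900j  product 0.01902 + 0.00743j
  m=-1: Y*=0.24647 - 0.43407j  Y=-0.31064 + 0.10651j  product -0.03033 + 0.16109j
  m=+0: Y*=0.27725 + 0.00000j  Y=0.02552 + 0.00000j  product 0.00708 + 0.00000j
  m=+1: Y*=-0.24647 - 0.43407j  Y=0.31064 + 0.10651j  product -0.03033 - 0.16109j
  m=+2: Y*=-0.13103 + 0.21960j  Y=-0.06306 - 0.04900j  product 0.01902 - 0.00743j
  m=+3: Y*=0.07063 + 0.00152j  Y=-0.18802 - 0.28707j  product -0.01284 - 0.02056j
  m=+4: Y*=-0.00509 - 0.00944j  Y=0.08760 + 0.34368j  product 0.00280 - 0.00258j
Accumulated sum -0.03563 - 0.00000j; after 4π/(2l+1) scaling, -0.04975 - 0.00000j ⇒ P_4 = -0.049745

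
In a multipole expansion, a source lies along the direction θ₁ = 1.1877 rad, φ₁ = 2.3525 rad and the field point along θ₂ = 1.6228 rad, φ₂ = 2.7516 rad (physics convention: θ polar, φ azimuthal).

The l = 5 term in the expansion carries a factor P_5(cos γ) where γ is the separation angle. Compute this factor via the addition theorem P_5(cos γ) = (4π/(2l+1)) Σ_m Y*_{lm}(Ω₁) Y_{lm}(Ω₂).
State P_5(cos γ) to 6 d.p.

Addition theorem: P_5(cos γ) = (4π/11) Σ_m Y*_{lm}(Ω₁) Y_{lm}(Ω₂), m = −5…5:
  m=-5: +0.221081-0.229403i × +0.170639-0.428260i = -0.060519-0.133825i  (running Σ = -0.060519-0.133825i)
  m=-4: -0.405980+0.006000i × -0.000821-0.075876i = +0.000789+0.030799i  (running Σ = -0.059731-0.103026i)
  m=-3: +0.050814+0.049700i × +0.131162+0.309520i = -0.008718+0.022247i  (running Σ = -0.068449-0.080779i)
  m=-2: +0.002339+0.316535i × +0.061953+0.061286i = -0.019254+0.019754i  (running Σ = -0.087703-0.061026i)
  m=-1: +0.114296-0.115144i × -0.284687-0.117019i = -0.046013+0.019405i  (running Σ = -0.133716-0.041621i)
  m=0: +0.281936-0.000000i × -0.090040+0.000000i = -0.025385+0.000000i  (running Σ = -0.159101-0.041621i)
  m=1: -0.114296-0.115144i × +0.284687-0.117019i = -0.046013-0.019405i  (running Σ = -0.205114-0.061026i)
  m=2: +0.002339-0.316535i × +0.061953-0.061286i = -0.019254-0.019754i  (running Σ = -0.224368-0.080779i)
  m=3: -0.050814+0.049700i × -0.131162+0.309520i = -0.008718-0.022247i  (running Σ = -0.233086-0.103026i)
  m=4: -0.405980-0.006000i × -0.000821+0.075876i = +0.000789-0.030799i  (running Σ = -0.232298-0.133825i)
  m=5: -0.221081-0.229403i × -0.170639-0.428260i = -0.060519+0.133825i  (running Σ = -0.292817+0.000000i)
Accumulated sum -0.292817+0.000000i; after 4π/(2l+1) scaling, -0.334513+0.000000i ⇒ P_5 = -0.334513

-0.334513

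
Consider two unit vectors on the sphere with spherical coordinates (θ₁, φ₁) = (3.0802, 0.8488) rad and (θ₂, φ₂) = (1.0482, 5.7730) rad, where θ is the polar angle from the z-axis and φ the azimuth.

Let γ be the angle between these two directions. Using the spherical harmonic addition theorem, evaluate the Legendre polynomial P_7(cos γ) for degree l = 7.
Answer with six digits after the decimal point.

Addition theorem: P_7(cos γ) = (4π/15) Σ_m Y*_{lm}(Ω₁) Y_{lm}(Ω₂), m = −7…7:
  m=-7: Y*=+0.000000-0.000000i  Y=-0.166756-0.076418i  product -0.000000-0.000000i
  m=-6: Y*=-0.000000+0.000000i  Y=-0.394063+0.031783i  product +0.000000-0.000000i
  m=-5: Y*=-0.000002-0.000003i  Y=-0.333324+0.223501i  product +0.000001+0.000001i
  m=-4: Y*=+0.000100+0.000026i  Y=-0.022325+0.043955i  product -0.000003+0.000004i
  m=-3: Y*=-0.001675+0.001134i  Y=-0.013226-0.328492i  product +0.000395+0.000535i
  m=-2: Y*=+0.003519-0.027605i  Y=-0.108236-0.176369i  product -0.005250+0.002367i
  m=-1: Y*=+0.161575+0.183481i  Y=+0.219443+0.122801i  product +0.012925+0.060105i
  m=+0: Y*=-1.035645-0.000000i  Y=+0.241916+0.000000i  product -0.250539-0.000000i
  m=+1: Y*=-0.161575+0.183481i  Y=-0.219443+0.122801i  product +0.012925-0.060105i
  m=+2: Y*=+0.003519+0.027605i  Y=-0.108236+0.176369i  product -0.005250-0.002367i
  m=+3: Y*=+0.001675+0.001134i  Y=+0.013226-0.328492i  product +0.000395-0.000535i
  m=+4: Y*=+0.000100-0.000026i  Y=-0.022325-0.043955i  product -0.000003-0.000004i
  m=+5: Y*=+0.000002-0.000003i  Y=+0.333324+0.223501i  product +0.000001-0.000001i
  m=+6: Y*=-0.000000-0.000000i  Y=-0.394063-0.031783i  product +0.000000+0.000000i
  m=+7: Y*=-0.000000-0.000000i  Y=+0.166756-0.076418i  product -0.000000+0.000000i
Σ over m = -0.234403+0.000000i; ×(4π/15) → -0.196373+0.000000i. Real part: -0.196373

-0.196373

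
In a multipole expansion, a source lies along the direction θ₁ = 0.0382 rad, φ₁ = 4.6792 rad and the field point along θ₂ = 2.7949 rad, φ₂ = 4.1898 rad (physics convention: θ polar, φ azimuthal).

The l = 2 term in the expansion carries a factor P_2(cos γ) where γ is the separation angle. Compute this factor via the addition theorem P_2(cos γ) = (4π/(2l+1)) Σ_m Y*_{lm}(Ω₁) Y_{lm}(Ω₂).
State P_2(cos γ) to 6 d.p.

Addition theorem: P_2(cos γ) = (4π/5) Σ_m Y*_{lm}(Ω₁) Y_{lm}(Ω₂), m = −2…2:
  m=-2: -0.00056 + 0.00004j × -0.02238 - 0.03858j = 0.00001 + 0.00002j  (running Σ = 0.00001 + 0.00002j)
  m=-1: -0.00098 - 0.02947j × 0.12323 - 0.21393j = -0.00642 - 0.00342j  (running Σ = -0.00641 - 0.00340j)
  m=0: 0.62940 + 0.00000j × 0.52154 + 0.00000j = 0.32826 + 0.00000j  (running Σ = 0.32185 - 0.00340j)
  m=1: 0.00098 - 0.02947j × -0.12323 - 0.21393j = -0.00642 + 0.00342j  (running Σ = 0.31542 + 0.00002j)
  m=2: -0.00056 - 0.00004j × -0.02238 + 0.03858j = 0.00001 - 0.00002j  (running Σ = 0.31544 + 0.00000j)
Accumulated sum 0.31544 + 0.00000j; after 4π/(2l+1) scaling, 0.79278 + 0.00000j ⇒ P_2 = 0.792784

0.792784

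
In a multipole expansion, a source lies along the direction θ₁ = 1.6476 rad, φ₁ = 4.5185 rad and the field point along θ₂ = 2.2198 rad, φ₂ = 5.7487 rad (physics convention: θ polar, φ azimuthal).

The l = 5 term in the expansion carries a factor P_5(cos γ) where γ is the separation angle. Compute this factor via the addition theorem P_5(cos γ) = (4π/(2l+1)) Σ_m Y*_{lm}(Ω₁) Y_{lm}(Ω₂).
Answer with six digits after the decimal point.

Summing Y*_{l m}(θ₁,φ₁)·Y_{l m}(θ₂,φ₂) over m ∈ [−5, 5]; prefactor 4π/(2·5+1) = 1.142397:
  m=-5: Y*=-0.37710 - 0.25874j  Y=-0.13287 + 0.06735j  product 0.06753 + 0.00898j
  m=-4: Y*=-0.07947 + 0.07792j  Y=0.19199 - 0.30141j  product 0.00823 + 0.03891j
  m=-3: Y*=-0.17841 - 0.27132j  Y=-0.01307 + 0.39996j  product 0.11085 - 0.06781j
  m=-2: Y*=-0.11756 + 0.04802j  Y=-0.02998 - 0.05465j  product 0.00615 + 0.00498j
  m=-1: Y*=-0.05650 - 0.28775j  Y=-0.28806 - 0.17052j  product -0.03279 + 0.09253j
  m=+0: Y*=-0.13092 + 0.00000j  Y=0.15295 + 0.00000j  product -0.02002 + 0.00000j
  m=+1: Y*=0.05650 - 0.28775j  Y=0.28806 - 0.17052j  product -0.03279 - 0.09253j
  m=+2: Y*=-0.11756 - 0.04802j  Y=-0.02998 + 0.05465j  product 0.00615 - 0.00498j
  m=+3: Y*=0.17841 - 0.27132j  Y=0.01307 + 0.39996j  product 0.11085 + 0.06781j
  m=+4: Y*=-0.07947 - 0.07792j  Y=0.19199 + 0.30141j  product 0.00823 - 0.03891j
  m=+5: Y*=0.37710 - 0.25874j  Y=0.13287 + 0.06735j  product 0.06753 - 0.00898j
Σ over m = 0.29991 - 0.00000j; ×(4π/11) → 0.34262 - 0.00000j. Real part: 0.342618

0.342618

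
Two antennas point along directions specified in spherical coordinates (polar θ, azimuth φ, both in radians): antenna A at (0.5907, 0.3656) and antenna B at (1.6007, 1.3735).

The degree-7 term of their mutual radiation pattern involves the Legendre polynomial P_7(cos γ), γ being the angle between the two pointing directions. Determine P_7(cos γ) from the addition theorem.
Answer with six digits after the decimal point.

-0.260089

Expand P_7 via completeness: Σ_{m} conj(Y_{7,m}) at Ω₁ times Y_{7,m} at Ω₂ —
  m=-7: Y*=-0.006941+0.004571i  Y=-0.489532+0.094006i  product +0.002968-0.002890i
  m=-6: Y*=-0.027052+0.037669i  Y=+0.021057+0.051664i  product -0.002516-0.000604i
  m=-5: Y*=-0.039851+0.151508i  Y=-0.301819+0.199609i  product -0.018214-0.053683i
  m=-4: Y*=+0.037860+0.347906i  Y=+0.046107+0.046457i  product -0.014417+0.017800i
  m=-3: Y*=+0.222614+0.433942i  Y=-0.181298+0.269671i  product -0.157381-0.018641i
  m=-2: Y*=+0.215013+0.192884i  Y=+0.064296+0.026775i  product +0.008660+0.018159i
  m=-1: Y*=-0.219308-0.083953i  Y=-0.061069+0.305504i  product +0.039041-0.061873i
  m=+0: Y*=-0.377238-0.000000i  Y=+0.070884+0.000000i  product -0.026740-0.000000i
  m=+1: Y*=+0.219308-0.083953i  Y=+0.061069+0.305504i  product +0.039041+0.061873i
  m=+2: Y*=+0.215013-0.192884i  Y=+0.064296-0.026775i  product +0.008660-0.018159i
  m=+3: Y*=-0.222614+0.433942i  Y=+0.181298+0.269671i  product -0.157381+0.018641i
  m=+4: Y*=+0.037860-0.347906i  Y=+0.046107-0.046457i  product -0.014417-0.017800i
  m=+5: Y*=+0.039851+0.151508i  Y=+0.301819+0.199609i  product -0.018214+0.053683i
  m=+6: Y*=-0.027052-0.037669i  Y=+0.021057-0.051664i  product -0.002516+0.000604i
  m=+7: Y*=+0.006941+0.004571i  Y=+0.489532+0.094006i  product +0.002968+0.002890i
Total Σ_m = -0.310459+0.000000i. Multiply by 0.837758: -0.260089+0.000000i. P_7(cos γ) = -0.260089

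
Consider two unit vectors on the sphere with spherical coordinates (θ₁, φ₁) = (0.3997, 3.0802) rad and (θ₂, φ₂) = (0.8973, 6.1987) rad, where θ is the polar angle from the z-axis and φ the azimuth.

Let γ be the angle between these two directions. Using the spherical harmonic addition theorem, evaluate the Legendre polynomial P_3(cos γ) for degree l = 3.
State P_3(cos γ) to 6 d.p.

Expand P_3 via completeness: Σ_{m} conj(Y_{3,m}) at Ω₁ times Y_{3,m} at Ω₂ —
  m=-3: Y*=(-0.024170, 0.004503)  Y=(0.192885, 0.049962)  product (-0.004887, -0.000339)
  m=-2: Y*=(0.141489, -0.017461)  Y=(0.383908, 0.065494)  product (0.055462, 0.002563)
  m=-1: Y*=(-0.407061, 0.025022)  Y=(0.237905, 0.020147)  product (-0.097346, -0.002248)
  m=+0: Y*=(0.427242, -0.000000)  Y=(-0.245525, 0.000000)  product (-0.104899, 0.000000)
  m=+1: Y*=(0.407061, 0.025022)  Y=(-0.237905, 0.020147)  product (-0.097346, 0.002248)
  m=+2: Y*=(0.141489, 0.017461)  Y=(0.383908, -0.065494)  product (0.055462, -0.002563)
  m=+3: Y*=(0.024170, 0.004503)  Y=(-0.192885, 0.049962)  product (-0.004887, 0.000339)
Σ over m = (-0.198440, -0.000000); ×(4π/7) → (-0.356240, -0.000000). Real part: -0.356240

-0.356240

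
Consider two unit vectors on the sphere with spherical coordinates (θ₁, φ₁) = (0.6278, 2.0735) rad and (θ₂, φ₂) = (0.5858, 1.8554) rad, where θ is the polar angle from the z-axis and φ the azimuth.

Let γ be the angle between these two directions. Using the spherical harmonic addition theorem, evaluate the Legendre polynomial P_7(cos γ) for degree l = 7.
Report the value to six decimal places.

Summing Y*_{l m}(θ₁,φ₁)·Y_{l m}(θ₂,φ₂) over m ∈ [−7, 7]; prefactor 4π/(2·7+1) = 0.837758:
  m=-7: Y*=-0.004444+0.011212i  Y=+0.007204-0.003230i  product +0.000004+0.000095i
  m=-6: Y*=+0.061691-0.007775i  Y=+0.006073+0.044106i  product +0.000718+0.002674i
  m=-5: Y*=-0.113273-0.155987i  Y=-0.150468-0.022399i  product +0.013550+0.026008i
  m=-4: Y*=-0.166065+0.352728i  Y=+0.144273-0.312613i  product +0.086309+0.102803i
  m=-3: Y*=+0.472571-0.029662i  Y=+0.368031+0.320830i  product +0.183437+0.140698i
  m=-2: Y*=-0.100655-0.158641i  Y=-0.253897+0.162456i  product +0.051328+0.023926i
  m=-1: Y*=+0.151627-0.275777i  Y=+0.062479+0.213569i  product +0.068371+0.015153i
  m=+0: Y*=-0.300388-0.000000i  Y=-0.385625+0.000000i  product +0.115837+0.000000i
  m=+1: Y*=-0.151627-0.275777i  Y=-0.062479+0.213569i  product +0.068371-0.015153i
  m=+2: Y*=-0.100655+0.158641i  Y=-0.253897-0.162456i  product +0.051328-0.023926i
  m=+3: Y*=-0.472571-0.029662i  Y=-0.368031+0.320830i  product +0.183437-0.140698i
  m=+4: Y*=-0.166065-0.352728i  Y=+0.144273+0.312613i  product +0.086309-0.102803i
  m=+5: Y*=+0.113273-0.155987i  Y=+0.150468-0.022399i  product +0.013550-0.026008i
  m=+6: Y*=+0.061691+0.007775i  Y=+0.006073-0.044106i  product +0.000718-0.002674i
  m=+7: Y*=+0.004444+0.011212i  Y=-0.007204-0.003230i  product +0.000004-0.000095i
Accumulated sum +0.923270-0.000000i; after 4π/(2l+1) scaling, +0.773477-0.000000i ⇒ P_7 = 0.773477

0.773477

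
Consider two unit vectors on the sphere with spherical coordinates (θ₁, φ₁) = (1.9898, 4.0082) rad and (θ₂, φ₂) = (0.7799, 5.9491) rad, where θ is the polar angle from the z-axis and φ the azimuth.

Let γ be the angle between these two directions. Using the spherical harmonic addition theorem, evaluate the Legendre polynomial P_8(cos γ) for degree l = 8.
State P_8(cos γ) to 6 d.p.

-0.011576

Addition theorem: P_8(cos γ) = (4π/17) Σ_m Y*_{lm}(Ω₁) Y_{lm}(Ω₂), m = −8…8:
  term(m=-8) = -0.007577-0.001385i   from Y*(Ω₁)=+0.199014+0.151189i, Y(Ω₂)=-0.027494+0.013928i
  term(m=-7) = -0.029049+0.047289i   from Y*(Ω₁)=+0.434816-0.095834i, Y(Ω₂)=-0.086573+0.089675i
  term(m=-6) = +0.058799+0.077374i   from Y*(Ω₁)=+0.151863-0.286606i, Y(Ω₂)=-0.125911+0.271872i
  term(m=-5) = -0.047647+0.013687i   from Y*(Ω₁)=+0.040298+0.101082i, Y(Ω₂)=-0.045313+0.453307i
  term(m=-4) = -0.011962+0.131994i   from Y*(Ω₁)=+0.339952+0.114484i, Y(Ω₂)=+0.085834+0.359365i
  term(m=-3) = -0.002185-0.001084i   from Y*(Ω₁)=+0.054576-0.032846i, Y(Ω₂)=-0.020620-0.032274i
  term(m=-2) = +0.090288-0.082475i   from Y*(Ω₁)=-0.051918+0.316841i, Y(Ω₂)=-0.298972-0.235973i
  term(m=-1) = -0.006920-0.017836i   from Y*(Ω₁)=+0.084304+0.099242i, Y(Ω₂)=-0.138797-0.048176i
  term(m=+0) = -0.103151-0.000000i   from Y*(Ω₁)=-0.302906-0.000000i, Y(Ω₂)=+0.340538+0.000000i
  term(m=+1) = -0.006920+0.017836i   from Y*(Ω₁)=-0.084304+0.099242i, Y(Ω₂)=+0.138797-0.048176i
  term(m=+2) = +0.090288+0.082475i   from Y*(Ω₁)=-0.051918-0.316841i, Y(Ω₂)=-0.298972+0.235973i
  term(m=+3) = -0.002185+0.001084i   from Y*(Ω₁)=-0.054576-0.032846i, Y(Ω₂)=+0.020620-0.032274i
  term(m=+4) = -0.011962-0.131994i   from Y*(Ω₁)=+0.339952-0.114484i, Y(Ω₂)=+0.085834-0.359365i
  term(m=+5) = -0.047647-0.013687i   from Y*(Ω₁)=-0.040298+0.101082i, Y(Ω₂)=+0.045313+0.453307i
  term(m=+6) = +0.058799-0.077374i   from Y*(Ω₁)=+0.151863+0.286606i, Y(Ω₂)=-0.125911-0.271872i
  term(m=+7) = -0.029049-0.047289i   from Y*(Ω₁)=-0.434816-0.095834i, Y(Ω₂)=+0.086573+0.089675i
  term(m=+8) = -0.007577+0.001385i   from Y*(Ω₁)=+0.199014-0.151189i, Y(Ω₂)=-0.027494-0.013928i
Σ over m = -0.015661+0.000000i; ×(4π/17) → -0.011576+0.000000i. Real part: -0.011576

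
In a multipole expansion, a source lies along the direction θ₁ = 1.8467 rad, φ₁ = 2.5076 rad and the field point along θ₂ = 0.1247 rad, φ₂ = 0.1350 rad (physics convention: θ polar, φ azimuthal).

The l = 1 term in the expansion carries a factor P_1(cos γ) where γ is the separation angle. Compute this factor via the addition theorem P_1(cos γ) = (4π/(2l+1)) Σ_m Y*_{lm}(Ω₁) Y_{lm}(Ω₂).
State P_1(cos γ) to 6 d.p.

Term-by-term m-sum for l=1 (normalisation 4π/3 = 4.188790):
  term(m=-1) = (-0.010265, 0.009934)   from Y*(Ω₁)=(-0.267826, 0.196919), Y(Ω₂)=(0.042581, -0.005784)
  term(m=+0) = (-0.064530, -0.000000)   from Y*(Ω₁)=(-0.133103, -0.000000), Y(Ω₂)=(0.484809, 0.000000)
  term(m=+1) = (-0.010265, -0.009934)   from Y*(Ω₁)=(0.267826, 0.196919), Y(Ω₂)=(-0.042581, -0.005784)
Σ over m = (-0.085060, 0.000000); ×(4π/3) → (-0.356300, 0.000000). Real part: -0.356300

-0.356300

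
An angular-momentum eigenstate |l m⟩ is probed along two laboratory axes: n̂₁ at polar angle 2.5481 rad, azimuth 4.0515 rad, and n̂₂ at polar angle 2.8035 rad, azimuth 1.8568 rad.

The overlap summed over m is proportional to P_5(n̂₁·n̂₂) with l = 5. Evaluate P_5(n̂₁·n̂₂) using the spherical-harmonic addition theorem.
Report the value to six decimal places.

Addition theorem: P_5(cos γ) = (4π/11) Σ_m Y*_{lm}(Ω₁) Y_{lm}(Ω₂), m = −5…5:
  [-5]  conj(Y_{5,-5})(Ω₁) = (0.004117, 0.025057) ; Y_{5,-5}(Ω₂) = (-0.001845, -0.000261) ; Δ = (-0.000001, -0.000047)
  [-4]  conj(Y_{5,-4})(Ω₁) = (0.104568, 0.056860) ; Y_{5,-4}(Ω₂) = (-0.006937, 0.015256) ; Δ = (-0.001593, 0.001201)
  [-3]  conj(Y_{5,-3})(Ω₁) = (0.287523, -0.125606) ; Y_{5,-3}(Ω₂) = (0.066948, 0.057869) ; Δ = (0.026518, 0.008230)
  [-2]  conj(Y_{5,-2})(Ω₁) = (0.114979, -0.452145) ; Y_{5,-2}(Ω₂) = (0.246983, -0.159008) ; Δ = (-0.043497, -0.129955)
  [-1]  conj(Y_{5,-1})(Ω₁) = (-0.142574, -0.183368) ; Y_{5,-1}(Ω₂) = (-0.155059, -0.527295) ; Δ = (-0.074581, 0.103611)
  [+0]  conj(Y_{5,0})(Ω₁) = (0.324996, -0.000000) ; Y_{5,0}(Ω₂) = (-0.287031, 0.000000) ; Δ = (-0.093284, 0.000000)
  [+1]  conj(Y_{5,1})(Ω₁) = (0.142574, -0.183368) ; Y_{5,1}(Ω₂) = (0.155059, -0.527295) ; Δ = (-0.074581, -0.103611)
  [+2]  conj(Y_{5,2})(Ω₁) = (0.114979, 0.452145) ; Y_{5,2}(Ω₂) = (0.246983, 0.159008) ; Δ = (-0.043497, 0.129955)
  [+3]  conj(Y_{5,3})(Ω₁) = (-0.287523, -0.125606) ; Y_{5,3}(Ω₂) = (-0.066948, 0.057869) ; Δ = (0.026518, -0.008230)
  [+4]  conj(Y_{5,4})(Ω₁) = (0.104568, -0.056860) ; Y_{5,4}(Ω₂) = (-0.006937, -0.015256) ; Δ = (-0.001593, -0.001201)
  [+5]  conj(Y_{5,5})(Ω₁) = (-0.004117, 0.025057) ; Y_{5,5}(Ω₂) = (0.001845, -0.000261) ; Δ = (-0.000001, 0.000047)
Total Σ_m = (-0.279593, -0.000000). Multiply by 1.142397: (-0.319406, -0.000000). P_5(cos γ) = -0.319406

-0.319406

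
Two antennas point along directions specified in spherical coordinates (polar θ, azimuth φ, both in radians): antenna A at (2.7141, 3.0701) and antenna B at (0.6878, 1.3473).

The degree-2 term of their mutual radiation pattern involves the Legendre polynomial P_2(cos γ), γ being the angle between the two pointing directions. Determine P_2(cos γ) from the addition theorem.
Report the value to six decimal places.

0.327998

Expand P_2 via completeness: Σ_{m} conj(Y_{2,m}) at Ω₁ times Y_{2,m} at Ω₂ —
  m=-2: 0.06572 - 0.00946j × -0.14038 - 0.06729j = -0.00986 - 0.00309j  (running Σ = -0.00986 - 0.00309j)
  m=-1: 0.29072 - 0.02082j × 0.08399 - 0.36951j = 0.01672 - 0.10917j  (running Σ = 0.00686 - 0.11227j)
  m=0: 0.46815 + 0.00000j × 0.24946 + 0.00000j = 0.11678 + 0.00000j  (running Σ = 0.12364 - 0.11227j)
  m=1: -0.29072 - 0.02082j × -0.08399 - 0.36951j = 0.01672 + 0.10917j  (running Σ = 0.14037 - 0.00309j)
  m=2: 0.06572 + 0.00946j × -0.14038 + 0.06729j = -0.00986 + 0.00309j  (running Σ = 0.13051 - 0.00000j)
Accumulated sum 0.13051 - 0.00000j; after 4π/(2l+1) scaling, 0.32800 - 0.00000j ⇒ P_2 = 0.327998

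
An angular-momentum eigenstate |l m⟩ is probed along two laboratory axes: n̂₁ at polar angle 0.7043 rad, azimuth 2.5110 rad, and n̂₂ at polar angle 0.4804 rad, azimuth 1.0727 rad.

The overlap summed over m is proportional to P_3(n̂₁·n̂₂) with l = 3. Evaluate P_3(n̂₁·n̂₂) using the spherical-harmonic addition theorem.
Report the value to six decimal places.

Summing Y*_{l m}(θ₁,φ₁)·Y_{l m}(θ₂,φ₂) over m ∈ [−3, 3]; prefactor 4π/(2·3+1) = 1.795196:
  m=-3: Y*=(0.035734, 0.107479)  Y=(-0.041058, 0.003147)  product (-0.001805, -0.004300)
  m=-2: Y*=(0.099488, -0.311000)  Y=(-0.105199, -0.162474)  product (-0.060996, 0.016553)
  m=-1: Y*=(-0.321755, 0.234888)  Y=(0.209221, -0.384715)  product (0.023047, 0.172927)
  m=+0: Y*=(-0.027382, -0.000000)  Y=(0.308486, 0.000000)  product (-0.008447, -0.000000)
  m=+1: Y*=(0.321755, 0.234888)  Y=(-0.209221, -0.384715)  product (0.023047, -0.172927)
  m=+2: Y*=(0.099488, 0.311000)  Y=(-0.105199, 0.162474)  product (-0.060996, -0.016553)
  m=+3: Y*=(-0.035734, 0.107479)  Y=(0.041058, 0.003147)  product (-0.001805, 0.004300)
Σ over m = (-0.087954, 0.000000); ×(4π/7) → (-0.157895, 0.000000). Real part: -0.157895

-0.157895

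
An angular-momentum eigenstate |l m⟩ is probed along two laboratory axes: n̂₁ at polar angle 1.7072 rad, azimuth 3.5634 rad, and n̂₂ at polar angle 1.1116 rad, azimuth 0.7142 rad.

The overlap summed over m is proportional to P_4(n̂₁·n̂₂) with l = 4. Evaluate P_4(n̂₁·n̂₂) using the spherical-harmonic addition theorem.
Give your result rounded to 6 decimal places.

0.273989

Summing Y*_{l m}(θ₁,φ₁)·Y_{l m}(θ₂,φ₂) over m ∈ [−4, 4]; prefactor 4π/(2·4+1) = 1.396263:
  m=-4: Y*=(-0.049525, 0.423432)  Y=(-0.274230, -0.080281)  product (0.047575, -0.112142)
  m=-3: Y*=(0.049759, 0.157848)  Y=(-0.216249, -0.336042)  product (0.042283, -0.050855)
  m=-2: Y*=(-0.190016, -0.213536)  Y=(0.014311, -0.099824)  product (-0.024035, 0.015912)
  m=-1: Y*=(-0.166915, -0.074902)  Y=(-0.230775, 0.200049)  product (0.053504, -0.016106)
  m=+0: Y*=(0.259941, -0.000000)  Y=(-0.163203, 0.000000)  product (-0.042423, 0.000000)
  m=+1: Y*=(0.166915, -0.074902)  Y=(0.230775, 0.200049)  product (0.053504, 0.016106)
  m=+2: Y*=(-0.190016, 0.213536)  Y=(0.014311, 0.099824)  product (-0.024035, -0.015912)
  m=+3: Y*=(-0.049759, 0.157848)  Y=(0.216249, -0.336042)  product (0.042283, 0.050855)
  m=+4: Y*=(-0.049525, -0.423432)  Y=(-0.274230, 0.080281)  product (0.047575, 0.112142)
Accumulated sum (0.196230, -0.000000); after 4π/(2l+1) scaling, (0.273989, -0.000000) ⇒ P_4 = 0.273989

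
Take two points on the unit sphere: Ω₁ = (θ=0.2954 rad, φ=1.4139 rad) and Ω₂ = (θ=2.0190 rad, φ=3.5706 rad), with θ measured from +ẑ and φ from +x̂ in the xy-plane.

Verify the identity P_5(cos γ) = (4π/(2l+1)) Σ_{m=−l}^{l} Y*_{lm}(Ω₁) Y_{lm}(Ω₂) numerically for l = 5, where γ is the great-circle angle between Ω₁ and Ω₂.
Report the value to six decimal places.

Term-by-term m-sum for l=5 (normalisation 4π/11 = 1.142397):
  m=-5: 0.00069 + 0.00069j × 0.14989 + 0.23168j = -0.00006 + 0.00026j  (running Σ = -0.00006 + 0.00026j)
  m=-4: 0.00816 - 0.00592j × 0.06072 + 0.41516j = 0.00295 + 0.00303j  (running Σ = 0.00290 + 0.00329j)
  m=-3: -0.02801 - 0.05506j × -0.04893 + 0.16776j = 0.01061 - 0.00201j  (running Σ = 0.01351 + 0.00129j)
  m=-2: -0.22818 + 0.07405j × 0.17032 - 0.19704j = -0.02427 + 0.05757j  (running Σ = -0.01077 + 0.05886j)
  m=-1: 0.08418 + 0.53211j × 0.23322 - 0.10668j = 0.07640 + 0.11512j  (running Σ = 0.06563 + 0.17398j)
  m=0: 0.41469 + 0.00000j × -0.20659 + 0.00000j = -0.08567 + 0.00000j  (running Σ = -0.02004 + 0.17398j)
  m=1: -0.08418 + 0.53211j × -0.23322 - 0.10668j = 0.07640 - 0.11512j  (running Σ = 0.05636 + 0.05886j)
  m=2: -0.22818 - 0.07405j × 0.17032 + 0.19704j = -0.02427 - 0.05757j  (running Σ = 0.03208 + 0.00129j)
  m=3: 0.02801 - 0.05506j × 0.04893 + 0.16776j = 0.01061 + 0.00201j  (running Σ = 0.04269 + 0.00329j)
  m=4: 0.00816 + 0.00592j × 0.06072 - 0.41516j = 0.00295 - 0.00303j  (running Σ = 0.04564 + 0.00026j)
  m=5: -0.00069 + 0.00069j × -0.14989 + 0.23168j = -0.00006 - 0.00026j  (running Σ = 0.04559 + 0.00000j)
Accumulated sum 0.04559 + 0.00000j; after 4π/(2l+1) scaling, 0.05208 + 0.00000j ⇒ P_5 = 0.052079

0.052079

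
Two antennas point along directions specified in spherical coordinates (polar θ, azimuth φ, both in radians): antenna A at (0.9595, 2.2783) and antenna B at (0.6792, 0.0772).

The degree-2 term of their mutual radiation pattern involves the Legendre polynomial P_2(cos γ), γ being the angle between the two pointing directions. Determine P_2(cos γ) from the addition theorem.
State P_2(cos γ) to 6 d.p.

Term-by-term m-sum for l=2 (normalisation 4π/5 = 2.513274):
  m=-2: (-0.040192, -0.255900) × (0.150610, -0.023441) = (-0.012052, -0.037599)  (running Σ = (-0.012052, -0.037599))
  m=-1: (-0.235988, 0.275946) × (0.376469, -0.029121) = (-0.080806, 0.110757)  (running Σ = (-0.092858, 0.073158))
  m=0: (-0.003726, -0.000000) × (0.257424, 0.000000) = (-0.000959, -0.000000)  (running Σ = (-0.093817, 0.073158))
  m=1: (0.235988, 0.275946) × (-0.376469, -0.029121) = (-0.080806, -0.110757)  (running Σ = (-0.174624, -0.037599))
  m=2: (-0.040192, 0.255900) × (0.150610, 0.023441) = (-0.012052, 0.037599)  (running Σ = (-0.186676, 0.000000))
Total Σ_m = (-0.186676, 0.000000). Multiply by 2.513274: (-0.469167, 0.000000). P_2(cos γ) = -0.469167

-0.469167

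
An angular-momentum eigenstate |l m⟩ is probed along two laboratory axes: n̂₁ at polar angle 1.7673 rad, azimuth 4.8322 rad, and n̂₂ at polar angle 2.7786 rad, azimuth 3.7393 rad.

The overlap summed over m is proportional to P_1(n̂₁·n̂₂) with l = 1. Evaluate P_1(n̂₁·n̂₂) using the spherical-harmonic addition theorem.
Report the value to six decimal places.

Summing Y*_{l m}(θ₁,φ₁)·Y_{l m}(θ₂,φ₂) over m ∈ [−1, 1]; prefactor 4π/(2·1+1) = 4.188790:
  m=-1: Y*=+0.040500-0.336416i  Y=-0.101407+0.069036i  product +0.019118+0.036911i
  m=+0: Y*=-0.095395-0.000000i  Y=-0.456764+0.000000i  product +0.043573+0.000000i
  m=+1: Y*=-0.040500-0.336416i  Y=+0.101407+0.069036i  product +0.019118-0.036911i
Accumulated sum +0.081809+0.000000i; after 4π/(2l+1) scaling, +0.342679+0.000000i ⇒ P_1 = 0.342679

0.342679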